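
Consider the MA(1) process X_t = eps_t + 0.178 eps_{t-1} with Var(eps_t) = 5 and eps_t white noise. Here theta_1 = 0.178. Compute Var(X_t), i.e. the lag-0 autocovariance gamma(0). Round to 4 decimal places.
\gamma(0) = 5.1584

For an MA(q) process X_t = eps_t + sum_i theta_i eps_{t-i} with
Var(eps_t) = sigma^2, the variance is
  gamma(0) = sigma^2 * (1 + sum_i theta_i^2).
  sum_i theta_i^2 = (0.178)^2 = 0.031684.
  gamma(0) = 5 * (1 + 0.031684) = 5 * 1.031684 = 5.15842, which rounds to 5.1584.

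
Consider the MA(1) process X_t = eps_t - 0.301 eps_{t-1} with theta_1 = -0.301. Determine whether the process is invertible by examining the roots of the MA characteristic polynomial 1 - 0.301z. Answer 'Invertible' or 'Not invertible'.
\text{Invertible}

The MA(q) characteristic polynomial is P(z) = 1 - 0.301z.
Invertibility requires all roots to lie outside the unit circle, i.e. |z| > 1 for every root.
This is linear in z: 1 + (-0.301) z = 0  =>  z = -1/(-0.301) = 3.322259,  |z| = 3.322259.
Moduli of all roots: 3.3223.
All moduli strictly greater than 1? Yes.
Verdict: Invertible.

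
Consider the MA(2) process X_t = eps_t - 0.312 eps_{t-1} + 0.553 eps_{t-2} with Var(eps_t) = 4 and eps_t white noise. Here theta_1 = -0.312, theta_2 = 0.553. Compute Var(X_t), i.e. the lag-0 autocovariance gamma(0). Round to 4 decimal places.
\gamma(0) = 5.6126

For an MA(q) process X_t = eps_t + sum_i theta_i eps_{t-i} with
Var(eps_t) = sigma^2, the variance is
  gamma(0) = sigma^2 * (1 + sum_i theta_i^2).
  sum_i theta_i^2 = (-0.312)^2 + (0.553)^2 = 0.097344 + 0.305809 = 0.403153.
  gamma(0) = 4 * (1 + 0.403153) = 4 * 1.403153 = 5.612612, which rounds to 5.6126.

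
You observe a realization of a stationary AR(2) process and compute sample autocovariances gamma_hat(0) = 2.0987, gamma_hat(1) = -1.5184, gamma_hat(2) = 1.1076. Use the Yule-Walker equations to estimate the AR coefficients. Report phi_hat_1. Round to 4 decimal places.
\hat\phi_{1} = -0.7170

The Yule-Walker equations for an AR(p) process read, in matrix form,
  Gamma_p phi = r_p,   with   (Gamma_p)_{ij} = gamma(|i - j|),
                       (r_p)_i = gamma(i),   i,j = 1..p.
Substitute the sample gammas (Toeplitz matrix and right-hand side of size 2):
  Gamma_p = [[2.0987, -1.5184], [-1.5184, 2.0987]]
  r_p     = [-1.5184, 1.1076]
Written out:
  2.0987 phi_1 - 1.5184 phi_2 = -1.5184
  -1.5184 phi_1 + 2.0987 phi_2 = 1.1076
Solve by Cramer's rule:
  det = gamma(0)^2 - gamma(1)^2 = (2.0987)^2 - (-1.5184)^2 = 4.40454169 - 2.30553856 = 2.09900313
  phi_hat_1 = [gamma(1) gamma(0) - gamma(1) gamma(2)] / det = [(-1.5184)(2.0987) - (-1.5184)(1.1076)] / 2.09900313 = -1.50488624 / 2.09900313 = -0.717
  phi_hat_2 = [gamma(0) gamma(2) - gamma(1)^2] / det = [(2.0987)(1.1076) - (-1.5184)^2] / 2.09900313 = 0.01898156 / 2.09900313 = 0.009
So phi_hat = [-0.7170, 0.0090].
Therefore phi_hat_1 = -0.7170.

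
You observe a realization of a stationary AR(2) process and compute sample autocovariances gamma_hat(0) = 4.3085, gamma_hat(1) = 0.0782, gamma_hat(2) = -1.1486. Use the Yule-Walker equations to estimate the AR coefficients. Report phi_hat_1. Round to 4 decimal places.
\hat\phi_{1} = 0.0230

The Yule-Walker equations for an AR(p) process read, in matrix form,
  Gamma_p phi = r_p,   with   (Gamma_p)_{ij} = gamma(|i - j|),
                       (r_p)_i = gamma(i),   i,j = 1..p.
Substitute the sample gammas (Toeplitz matrix and right-hand side of size 2):
  Gamma_p = [[4.3085, 0.0782], [0.0782, 4.3085]]
  r_p     = [0.0782, -1.1486]
Written out:
  4.3085 phi_1 + 0.0782 phi_2 = 0.0782
  0.0782 phi_1 + 4.3085 phi_2 = -1.1486
Solve by Cramer's rule:
  det = gamma(0)^2 - gamma(1)^2 = (4.3085)^2 - (0.0782)^2 = 18.56317225 - 0.00611524 = 18.55705701
  phi_hat_1 = [gamma(1) gamma(0) - gamma(1) gamma(2)] / det = [(0.0782)(4.3085) - (0.0782)(-1.1486)] / 18.55705701 = 0.42674522 / 18.55705701 = 0.023
  phi_hat_2 = [gamma(0) gamma(2) - gamma(1)^2] / det = [(4.3085)(-1.1486) - (0.0782)^2] / 18.55705701 = -4.95485834 / 18.55705701 = -0.267
So phi_hat = [0.0230, -0.2670].
Therefore phi_hat_1 = 0.0230.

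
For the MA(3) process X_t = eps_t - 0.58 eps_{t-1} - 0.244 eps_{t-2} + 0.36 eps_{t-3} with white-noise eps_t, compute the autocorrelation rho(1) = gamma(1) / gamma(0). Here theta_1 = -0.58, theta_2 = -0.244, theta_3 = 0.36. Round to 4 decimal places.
\rho(1) = -0.3450

For an MA(q) process with theta_0 = 1, the autocovariance is
  gamma(k) = sigma^2 * sum_{i=0..q-k} theta_i * theta_{i+k},
and rho(k) = gamma(k) / gamma(0). Sigma^2 cancels.
  numerator   = (1)*(-0.58) + (-0.58)*(-0.244) + (-0.244)*(0.36) = -0.52632.
  denominator = (1)^2 + (-0.58)^2 + (-0.244)^2 + (0.36)^2 = 1.525536.
  rho(1) = -0.52632 / 1.525536 = -0.3450.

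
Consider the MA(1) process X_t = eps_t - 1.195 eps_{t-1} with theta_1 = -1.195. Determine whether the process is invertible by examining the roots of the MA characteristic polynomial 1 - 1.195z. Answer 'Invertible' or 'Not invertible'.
\text{Not invertible}

The MA(q) characteristic polynomial is P(z) = 1 - 1.195z.
Invertibility requires all roots to lie outside the unit circle, i.e. |z| > 1 for every root.
This is linear in z: 1 + (-1.195) z = 0  =>  z = -1/(-1.195) = 0.83682,  |z| = 0.83682.
Moduli of all roots: 0.8368.
All moduli strictly greater than 1? No.
Verdict: Not invertible.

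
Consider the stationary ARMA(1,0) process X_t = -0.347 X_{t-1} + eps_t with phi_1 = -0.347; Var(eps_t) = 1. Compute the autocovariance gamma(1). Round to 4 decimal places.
\gamma(1) = -0.3945

Multiply the model equation by X_{t-k} and take expectations. With theta_0 = psi_0 = 1 and psi_j the MA(infinity) weights, this gives
  gamma(k) - sum_i phi_i gamma(k-i) = c_k,
  c_k = sigma^2 * sum_{j=k..q} theta_j psi_{j-k}   (c_k = 0 for k > q),
using gamma(-m) = gamma(m).
Pure AR (q = 0): c_0 = sigma^2 = 1, c_k = 0 for k >= 1.
Equations for k = 0 and k = 1 (AR order 1):
  gamma(0) = phi_1 gamma(1) + c_0
  gamma(1) = phi_1 gamma(0) + c_1
Substituting the second into the first: gamma(0) (1 - phi_1^2) = c_0 + phi_1 c_1, so
  gamma(0) = c_0 / (1 - phi_1^2) = 1 / (1 - (-0.347)^2) = 1 / 0.879591 = 1.136892.
  gamma(1) = phi_1 gamma(0) = (-0.347)(1.136892) = -0.394502.
Therefore gamma(1) = -0.3945 (to 4 decimal places).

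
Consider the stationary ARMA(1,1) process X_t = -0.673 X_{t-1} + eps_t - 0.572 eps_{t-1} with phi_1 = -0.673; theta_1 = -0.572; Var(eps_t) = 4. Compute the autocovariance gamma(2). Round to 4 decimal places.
\gamma(2) = 8.4847

Multiply the model equation by X_{t-k} and take expectations. With theta_0 = psi_0 = 1 and psi_j the MA(infinity) weights, this gives
  gamma(k) - sum_i phi_i gamma(k-i) = c_k,
  c_k = sigma^2 * sum_{j=k..q} theta_j psi_{j-k}   (c_k = 0 for k > q),
using gamma(-m) = gamma(m).
psi-weights needed (psi_j = theta_j + sum_i phi_i psi_{j-i}):
  psi_1 = theta_1 + phi_1 = -0.572 + (-0.673) = -1.245
Right-hand sides:
  c_0 = sigma^2 (1 + theta_1 psi_1) = 4 * (1 + (-0.572)(-1.245)) = 4 * 1.71214 = 6.84856
  c_1 = sigma^2 theta_1 = 4 * (-0.572) = -2.288
  c_2 = 0
Equations for k = 0 and k = 1 (AR order 1):
  gamma(0) = phi_1 gamma(1) + c_0
  gamma(1) = phi_1 gamma(0) + c_1
Substituting the second into the first: gamma(0) (1 - phi_1^2) = c_0 + phi_1 c_1, so
  gamma(0) = (c_0 + phi_1 c_1) / (1 - phi_1^2) = (6.84856 + (-0.673)(-2.288)) / (1 - (-0.673)^2) = 8.388384 / 0.547071 = 15.333264.
  gamma(1) = phi_1 gamma(0) + c_1 = (-0.673)(15.333264) + (-2.288) = -12.607287.
For k = 2 (> q): gamma(2) = phi_1 gamma(1) = (-0.673)(-12.607287) = 8.484704.
Therefore gamma(2) = 8.4847 (to 4 decimal places).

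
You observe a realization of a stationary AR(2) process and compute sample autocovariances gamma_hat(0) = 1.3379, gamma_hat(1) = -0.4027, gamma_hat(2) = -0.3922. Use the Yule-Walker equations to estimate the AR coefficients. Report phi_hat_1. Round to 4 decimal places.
\hat\phi_{1} = -0.4280

The Yule-Walker equations for an AR(p) process read, in matrix form,
  Gamma_p phi = r_p,   with   (Gamma_p)_{ij} = gamma(|i - j|),
                       (r_p)_i = gamma(i),   i,j = 1..p.
Substitute the sample gammas (Toeplitz matrix and right-hand side of size 2):
  Gamma_p = [[1.3379, -0.4027], [-0.4027, 1.3379]]
  r_p     = [-0.4027, -0.3922]
Written out:
  1.3379 phi_1 - 0.4027 phi_2 = -0.4027
  -0.4027 phi_1 + 1.3379 phi_2 = -0.3922
Solve by Cramer's rule:
  det = gamma(0)^2 - gamma(1)^2 = (1.3379)^2 - (-0.4027)^2 = 1.78997641 - 0.16216729 = 1.62780912
  phi_hat_1 = [gamma(1) gamma(0) - gamma(1) gamma(2)] / det = [(-0.4027)(1.3379) - (-0.4027)(-0.3922)] / 1.62780912 = -0.69671127 / 1.62780912 = -0.428
  phi_hat_2 = [gamma(0) gamma(2) - gamma(1)^2] / det = [(1.3379)(-0.3922) - (-0.4027)^2] / 1.62780912 = -0.68689167 / 1.62780912 = -0.422
So phi_hat = [-0.4280, -0.4220].
Therefore phi_hat_1 = -0.4280.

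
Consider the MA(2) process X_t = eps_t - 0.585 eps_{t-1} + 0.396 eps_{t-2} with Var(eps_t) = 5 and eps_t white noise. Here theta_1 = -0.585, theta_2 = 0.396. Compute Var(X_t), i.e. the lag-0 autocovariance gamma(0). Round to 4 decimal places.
\gamma(0) = 7.4952

For an MA(q) process X_t = eps_t + sum_i theta_i eps_{t-i} with
Var(eps_t) = sigma^2, the variance is
  gamma(0) = sigma^2 * (1 + sum_i theta_i^2).
  sum_i theta_i^2 = (-0.585)^2 + (0.396)^2 = 0.342225 + 0.156816 = 0.499041.
  gamma(0) = 5 * (1 + 0.499041) = 5 * 1.499041 = 7.495205, which rounds to 7.4952.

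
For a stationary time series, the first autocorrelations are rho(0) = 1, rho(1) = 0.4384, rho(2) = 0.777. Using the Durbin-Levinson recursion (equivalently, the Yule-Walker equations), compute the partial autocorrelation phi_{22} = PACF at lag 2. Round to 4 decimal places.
\phi_{22} = 0.7239

The PACF at lag k is phi_{kk}, the last component of the solution
to the Yule-Walker system G_k phi = r_k where
  (G_k)_{ij} = rho(|i - j|), (r_k)_i = rho(i), i,j = 1..k.
Equivalently, Durbin-Levinson gives phi_{kk} iteratively:
  phi_{11} = rho(1)
  phi_{kk} = [rho(k) - sum_{j=1..k-1} phi_{k-1,j} rho(k-j)]
            / [1 - sum_{j=1..k-1} phi_{k-1,j} rho(j)],
  phi_{k,j} = phi_{k-1,j} - phi_{kk} phi_{k-1,k-j},  j = 1..k-1.
Step k = 1:
  phi_11 = rho(1) = 0.4384.
Step k = 2:
  phi_22 = [rho(2) - phi_11 rho(1)] / [1 - phi_11 rho(1)] = [0.777 - (0.4384)(0.4384)] / [1 - (0.4384)(0.4384)]
         = 0.58480544 / 0.80780544 = 0.7239.
Therefore phi_{22} = 0.7239.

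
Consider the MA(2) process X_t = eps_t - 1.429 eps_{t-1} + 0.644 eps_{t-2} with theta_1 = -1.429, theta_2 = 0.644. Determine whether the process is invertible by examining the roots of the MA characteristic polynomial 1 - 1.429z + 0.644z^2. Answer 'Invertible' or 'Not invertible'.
\text{Invertible}

The MA(q) characteristic polynomial is P(z) = 1 - 1.429z + 0.644z^2.
Invertibility requires all roots to lie outside the unit circle, i.e. |z| > 1 for every root.
Set 1 + (-1.429) z + (0.644) z^2 = 0, i.e. a z^2 + b z + c = 0 with a = 0.644, b = -1.429, c = 1.
Discriminant D = b^2 - 4ac = (-1.429)^2 - 4*(0.644)*1 = 2.042041 - (2.576) = -0.533959.
D < 0, so the roots are the complex-conjugate pair z = (-b +/- i sqrt(-D)) / (2a) = 1.1095 +/- 0.5673i.
For a conjugate pair |z|^2 = z * conj(z) = (product of roots) = c/a = 1/(0.644) = 1.552795, so |z| = sqrt(1.552795) = 1.2461 for both roots.
Moduli of all roots: 1.2461, 1.2461.
All moduli strictly greater than 1? Yes.
Verdict: Invertible.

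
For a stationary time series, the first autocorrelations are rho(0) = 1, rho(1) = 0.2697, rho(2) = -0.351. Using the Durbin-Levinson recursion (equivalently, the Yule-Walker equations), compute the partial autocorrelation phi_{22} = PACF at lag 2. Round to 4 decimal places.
\phi_{22} = -0.4570

The PACF at lag k is phi_{kk}, the last component of the solution
to the Yule-Walker system G_k phi = r_k where
  (G_k)_{ij} = rho(|i - j|), (r_k)_i = rho(i), i,j = 1..k.
Equivalently, Durbin-Levinson gives phi_{kk} iteratively:
  phi_{11} = rho(1)
  phi_{kk} = [rho(k) - sum_{j=1..k-1} phi_{k-1,j} rho(k-j)]
            / [1 - sum_{j=1..k-1} phi_{k-1,j} rho(j)],
  phi_{k,j} = phi_{k-1,j} - phi_{kk} phi_{k-1,k-j},  j = 1..k-1.
Step k = 1:
  phi_11 = rho(1) = 0.2697.
Step k = 2:
  phi_22 = [rho(2) - phi_11 rho(1)] / [1 - phi_11 rho(1)] = [-0.351 - (0.2697)(0.2697)] / [1 - (0.2697)(0.2697)]
         = -0.42373809 / 0.92726191 = -0.457.
Therefore phi_{22} = -0.4570.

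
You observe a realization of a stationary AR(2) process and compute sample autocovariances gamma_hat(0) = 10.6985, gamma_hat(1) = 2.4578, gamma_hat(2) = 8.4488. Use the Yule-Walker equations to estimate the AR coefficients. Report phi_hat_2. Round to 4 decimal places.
\hat\phi_{2} = 0.7780

The Yule-Walker equations for an AR(p) process read, in matrix form,
  Gamma_p phi = r_p,   with   (Gamma_p)_{ij} = gamma(|i - j|),
                       (r_p)_i = gamma(i),   i,j = 1..p.
Substitute the sample gammas (Toeplitz matrix and right-hand side of size 2):
  Gamma_p = [[10.6985, 2.4578], [2.4578, 10.6985]]
  r_p     = [2.4578, 8.4488]
Written out:
  10.6985 phi_1 + 2.4578 phi_2 = 2.4578
  2.4578 phi_1 + 10.6985 phi_2 = 8.4488
Solve by Cramer's rule:
  det = gamma(0)^2 - gamma(1)^2 = (10.6985)^2 - (2.4578)^2 = 114.45790225 - 6.04078084 = 108.41712141
  phi_hat_1 = [gamma(1) gamma(0) - gamma(1) gamma(2)] / det = [(2.4578)(10.6985) - (2.4578)(8.4488)] / 108.41712141 = 5.52931266 / 108.41712141 = 0.051
  phi_hat_2 = [gamma(0) gamma(2) - gamma(1)^2] / det = [(10.6985)(8.4488) - (2.4578)^2] / 108.41712141 = 84.34870596 / 108.41712141 = 0.778
So phi_hat = [0.0510, 0.7780].
Therefore phi_hat_2 = 0.7780.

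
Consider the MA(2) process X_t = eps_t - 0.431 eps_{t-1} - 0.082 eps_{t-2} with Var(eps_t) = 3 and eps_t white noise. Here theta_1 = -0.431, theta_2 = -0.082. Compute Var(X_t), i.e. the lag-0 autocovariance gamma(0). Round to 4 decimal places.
\gamma(0) = 3.5775

For an MA(q) process X_t = eps_t + sum_i theta_i eps_{t-i} with
Var(eps_t) = sigma^2, the variance is
  gamma(0) = sigma^2 * (1 + sum_i theta_i^2).
  sum_i theta_i^2 = (-0.431)^2 + (-0.082)^2 = 0.185761 + 0.006724 = 0.192485.
  gamma(0) = 3 * (1 + 0.192485) = 3 * 1.192485 = 3.577455, which rounds to 3.5775.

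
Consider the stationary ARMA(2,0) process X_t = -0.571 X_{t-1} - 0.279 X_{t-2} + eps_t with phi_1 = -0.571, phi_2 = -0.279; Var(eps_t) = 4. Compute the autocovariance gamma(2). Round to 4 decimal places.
\gamma(2) = -0.1305

Multiply the model equation by X_{t-k} and take expectations. With theta_0 = psi_0 = 1 and psi_j the MA(infinity) weights, this gives
  gamma(k) - sum_i phi_i gamma(k-i) = c_k,
  c_k = sigma^2 * sum_{j=k..q} theta_j psi_{j-k}   (c_k = 0 for k > q),
using gamma(-m) = gamma(m).
Pure AR (q = 0): c_0 = sigma^2 = 4, c_k = 0 for k >= 1.
Equations for k = 0, 1, 2 (AR order 2, c_2 = 0):
  (E0) gamma(0) = phi_1 gamma(1) + phi_2 gamma(2) + c_0
  (E1) gamma(1) = phi_1 gamma(0) + phi_2 gamma(1) + c_1
  (E2) gamma(2) = phi_1 gamma(1) + phi_2 gamma(0)
From (E1): gamma(1) = A gamma(0) + B with
  A = phi_1 / (1 - phi_2) = -0.571 / 1.279 = -0.446443,   B = c_1 / (1 - phi_2) = 0 / 1.279 = 0.
Insert (E2) into (E0): gamma(0) (1 - phi_2^2) = phi_1 (1 + phi_2) gamma(1) + c_0.
  phi_1 (1 + phi_2) = (-0.571)(0.721) = -0.411691,   1 - phi_2^2 = 0.922159.
Replace gamma(1) by A gamma(0) + B and collect gamma(0):
  gamma(0) [0.922159 - (-0.411691)(-0.446443)] = c_0 = 4
  gamma(0) * 0.738363 = 4
  gamma(0) = 4 / 0.738363 = 5.417392.
  gamma(1) = A gamma(0) = (-0.446443)(5.417392) = -2.418554.
  gamma(2) = phi_1 gamma(1) + phi_2 gamma(0) = (-0.571)(-2.418554) + (-0.279)(5.417392) = -0.130458.
Therefore gamma(2) = -0.1305 (to 4 decimal places).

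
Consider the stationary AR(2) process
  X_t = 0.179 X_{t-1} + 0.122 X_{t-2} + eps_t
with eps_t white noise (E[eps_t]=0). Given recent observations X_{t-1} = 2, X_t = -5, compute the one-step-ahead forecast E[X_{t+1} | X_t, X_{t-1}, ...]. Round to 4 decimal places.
E[X_{t+1} \mid \mathcal F_t] = -0.6510

For an AR(p) model X_t = c + sum_i phi_i X_{t-i} + eps_t, the
one-step-ahead conditional mean is
  E[X_{t+1} | X_t, ...] = c + sum_i phi_i X_{t+1-i}.
Substitute known values:
  E[X_{t+1} | ...] = (0.179) * (-5) + (0.122) * (2)
                   = -0.6510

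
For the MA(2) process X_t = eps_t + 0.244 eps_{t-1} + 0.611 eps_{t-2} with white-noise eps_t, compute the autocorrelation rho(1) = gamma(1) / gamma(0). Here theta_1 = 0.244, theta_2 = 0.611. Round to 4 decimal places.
\rho(1) = 0.2743

For an MA(q) process with theta_0 = 1, the autocovariance is
  gamma(k) = sigma^2 * sum_{i=0..q-k} theta_i * theta_{i+k},
and rho(k) = gamma(k) / gamma(0). Sigma^2 cancels.
  numerator   = (1)*(0.244) + (0.244)*(0.611) = 0.393084.
  denominator = (1)^2 + (0.244)^2 + (0.611)^2 = 1.432857.
  rho(1) = 0.393084 / 1.432857 = 0.2743.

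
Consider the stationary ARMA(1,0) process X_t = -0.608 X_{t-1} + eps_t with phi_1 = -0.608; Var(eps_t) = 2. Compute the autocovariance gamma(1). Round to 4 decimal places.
\gamma(1) = -1.9291

Multiply the model equation by X_{t-k} and take expectations. With theta_0 = psi_0 = 1 and psi_j the MA(infinity) weights, this gives
  gamma(k) - sum_i phi_i gamma(k-i) = c_k,
  c_k = sigma^2 * sum_{j=k..q} theta_j psi_{j-k}   (c_k = 0 for k > q),
using gamma(-m) = gamma(m).
Pure AR (q = 0): c_0 = sigma^2 = 2, c_k = 0 for k >= 1.
Equations for k = 0 and k = 1 (AR order 1):
  gamma(0) = phi_1 gamma(1) + c_0
  gamma(1) = phi_1 gamma(0) + c_1
Substituting the second into the first: gamma(0) (1 - phi_1^2) = c_0 + phi_1 c_1, so
  gamma(0) = c_0 / (1 - phi_1^2) = 2 / (1 - (-0.608)^2) = 2 / 0.630336 = 3.172911.
  gamma(1) = phi_1 gamma(0) = (-0.608)(3.172911) = -1.92913.
Therefore gamma(1) = -1.9291 (to 4 decimal places).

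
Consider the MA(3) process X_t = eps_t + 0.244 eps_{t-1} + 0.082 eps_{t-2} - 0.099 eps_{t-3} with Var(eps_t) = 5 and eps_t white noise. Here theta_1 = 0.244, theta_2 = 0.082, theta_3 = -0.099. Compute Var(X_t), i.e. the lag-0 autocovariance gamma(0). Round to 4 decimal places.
\gamma(0) = 5.3803

For an MA(q) process X_t = eps_t + sum_i theta_i eps_{t-i} with
Var(eps_t) = sigma^2, the variance is
  gamma(0) = sigma^2 * (1 + sum_i theta_i^2).
  sum_i theta_i^2 = (0.244)^2 + (0.082)^2 + (-0.099)^2 = 0.059536 + 0.006724 + 0.009801 = 0.076061.
  gamma(0) = 5 * (1 + 0.076061) = 5 * 1.076061 = 5.380305, which rounds to 5.3803.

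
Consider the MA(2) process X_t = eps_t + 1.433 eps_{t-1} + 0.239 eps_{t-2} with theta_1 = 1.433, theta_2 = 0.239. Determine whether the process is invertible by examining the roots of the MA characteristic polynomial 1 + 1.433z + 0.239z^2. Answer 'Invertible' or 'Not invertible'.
\text{Not invertible}

The MA(q) characteristic polynomial is P(z) = 1 + 1.433z + 0.239z^2.
Invertibility requires all roots to lie outside the unit circle, i.e. |z| > 1 for every root.
Set 1 + (1.433) z + (0.239) z^2 = 0, i.e. a z^2 + b z + c = 0 with a = 0.239, b = 1.433, c = 1.
Discriminant D = b^2 - 4ac = (1.433)^2 - 4*(0.239)*1 = 2.053489 - (0.956) = 1.097489.
D >= 0, so the roots are real: z = (-b +/- sqrt(D)) / (2a) = (-1.433 +/- 1.047611) / (0.478).
  z_1 = (-1.433 + 1.047611) / (0.478) = -0.8063,   |z_1| = 0.8063.
  z_2 = (-1.433 - 1.047611) / (0.478) = -5.1896,   |z_2| = 5.1896.
Moduli of all roots: 0.8063, 5.1896.
All moduli strictly greater than 1? No.
Verdict: Not invertible.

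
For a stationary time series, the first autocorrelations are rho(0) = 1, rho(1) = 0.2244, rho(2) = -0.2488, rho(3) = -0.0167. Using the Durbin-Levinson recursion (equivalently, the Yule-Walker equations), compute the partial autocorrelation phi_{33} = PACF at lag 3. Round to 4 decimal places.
\phi_{33} = 0.1489

The PACF at lag k is phi_{kk}, the last component of the solution
to the Yule-Walker system G_k phi = r_k where
  (G_k)_{ij} = rho(|i - j|), (r_k)_i = rho(i), i,j = 1..k.
Equivalently, Durbin-Levinson gives phi_{kk} iteratively:
  phi_{11} = rho(1)
  phi_{kk} = [rho(k) - sum_{j=1..k-1} phi_{k-1,j} rho(k-j)]
            / [1 - sum_{j=1..k-1} phi_{k-1,j} rho(j)],
  phi_{k,j} = phi_{k-1,j} - phi_{kk} phi_{k-1,k-j},  j = 1..k-1.
Step k = 1:
  phi_11 = rho(1) = 0.2244.
Step k = 2:
  phi_22 = [rho(2) - phi_11 rho(1)] / [1 - phi_11 rho(1)] = [-0.2488 - (0.2244)(0.2244)] / [1 - (0.2244)(0.2244)]
         = -0.29915536 / 0.94964464 = -0.315018.
  Update: phi_21 = phi_11 - phi_22 phi_11 = 0.2244 - (-0.315018)(0.2244) = 0.29509.
Step k = 3:
  phi_33 = [rho(3) - phi_21 rho(2) - phi_22 rho(1)] / [1 - phi_21 rho(1) - phi_22 rho(2)]
    numerator   = -0.0167 - (0.29509)(-0.2488) - (-0.315018)(0.2244) = 0.1274085
    denominator = 1 - (0.29509)(0.2244) - (-0.315018)(-0.2488) = 0.85540525
  phi_33 = 0.1274085 / 0.85540525 = 0.1489.
Therefore phi_{33} = 0.1489.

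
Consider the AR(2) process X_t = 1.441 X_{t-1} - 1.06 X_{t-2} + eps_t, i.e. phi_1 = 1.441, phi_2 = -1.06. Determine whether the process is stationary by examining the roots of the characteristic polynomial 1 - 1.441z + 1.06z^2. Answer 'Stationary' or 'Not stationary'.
\text{Not stationary}

The AR(p) characteristic polynomial is P(z) = 1 - 1.441z + 1.06z^2.
Stationarity requires all roots to lie outside the unit circle, i.e. |z| > 1 for every root.
Set 1 + (-1.441) z + (1.06) z^2 = 0, i.e. a z^2 + b z + c = 0 with a = 1.06, b = -1.441, c = 1.
Discriminant D = b^2 - 4ac = (-1.441)^2 - 4*(1.06)*1 = 2.076481 - (4.24) = -2.163519.
D < 0, so the roots are the complex-conjugate pair z = (-b +/- i sqrt(-D)) / (2a) = 0.6797 +/- 0.6938i.
For a conjugate pair |z|^2 = z * conj(z) = (product of roots) = c/a = 1/(1.06) = 0.943396, so |z| = sqrt(0.943396) = 0.9713 for both roots.
Moduli of all roots: 0.9713, 0.9713.
All moduli strictly greater than 1? No.
Verdict: Not stationary.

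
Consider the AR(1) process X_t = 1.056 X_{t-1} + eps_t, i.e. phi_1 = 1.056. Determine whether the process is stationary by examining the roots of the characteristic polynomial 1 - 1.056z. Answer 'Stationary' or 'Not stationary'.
\text{Not stationary}

The AR(p) characteristic polynomial is P(z) = 1 - 1.056z.
Stationarity requires all roots to lie outside the unit circle, i.e. |z| > 1 for every root.
This is linear in z: 1 + (-1.056) z = 0  =>  z = -1/(-1.056) = 0.94697,  |z| = 0.94697.
Moduli of all roots: 0.9470.
All moduli strictly greater than 1? No.
Verdict: Not stationary.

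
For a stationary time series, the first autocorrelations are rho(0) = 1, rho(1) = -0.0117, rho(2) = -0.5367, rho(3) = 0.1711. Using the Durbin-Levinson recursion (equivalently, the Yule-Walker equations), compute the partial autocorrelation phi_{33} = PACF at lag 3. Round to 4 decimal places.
\phi_{33} = 0.2180

The PACF at lag k is phi_{kk}, the last component of the solution
to the Yule-Walker system G_k phi = r_k where
  (G_k)_{ij} = rho(|i - j|), (r_k)_i = rho(i), i,j = 1..k.
Equivalently, Durbin-Levinson gives phi_{kk} iteratively:
  phi_{11} = rho(1)
  phi_{kk} = [rho(k) - sum_{j=1..k-1} phi_{k-1,j} rho(k-j)]
            / [1 - sum_{j=1..k-1} phi_{k-1,j} rho(j)],
  phi_{k,j} = phi_{k-1,j} - phi_{kk} phi_{k-1,k-j},  j = 1..k-1.
Step k = 1:
  phi_11 = rho(1) = -0.0117.
Step k = 2:
  phi_22 = [rho(2) - phi_11 rho(1)] / [1 - phi_11 rho(1)] = [-0.5367 - (-0.0117)(-0.0117)] / [1 - (-0.0117)(-0.0117)]
         = -0.53683689 / 0.99986311 = -0.53691.
  Update: phi_21 = phi_11 - phi_22 phi_11 = -0.0117 - (-0.53691)(-0.0117) = -0.017982.
Step k = 3:
  phi_33 = [rho(3) - phi_21 rho(2) - phi_22 rho(1)] / [1 - phi_21 rho(1) - phi_22 rho(2)]
    numerator   = 0.1711 - (-0.017982)(-0.5367) - (-0.53691)(-0.0117) = 0.15516729
    denominator = 1 - (-0.017982)(-0.0117) - (-0.53691)(-0.5367) = 0.71162981
  phi_33 = 0.15516729 / 0.71162981 = 0.218.
Therefore phi_{33} = 0.2180.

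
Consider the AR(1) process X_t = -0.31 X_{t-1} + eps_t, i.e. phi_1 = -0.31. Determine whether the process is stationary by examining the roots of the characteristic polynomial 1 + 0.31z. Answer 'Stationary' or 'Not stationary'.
\text{Stationary}

The AR(p) characteristic polynomial is P(z) = 1 + 0.31z.
Stationarity requires all roots to lie outside the unit circle, i.e. |z| > 1 for every root.
This is linear in z: 1 + (0.31) z = 0  =>  z = -1/(0.31) = -3.225806,  |z| = 3.225806.
Moduli of all roots: 3.2258.
All moduli strictly greater than 1? Yes.
Verdict: Stationary.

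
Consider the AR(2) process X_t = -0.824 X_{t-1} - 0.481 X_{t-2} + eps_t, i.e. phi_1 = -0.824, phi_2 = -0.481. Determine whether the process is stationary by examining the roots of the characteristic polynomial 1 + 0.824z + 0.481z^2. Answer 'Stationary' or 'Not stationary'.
\text{Stationary}

The AR(p) characteristic polynomial is P(z) = 1 + 0.824z + 0.481z^2.
Stationarity requires all roots to lie outside the unit circle, i.e. |z| > 1 for every root.
Set 1 + (0.824) z + (0.481) z^2 = 0, i.e. a z^2 + b z + c = 0 with a = 0.481, b = 0.824, c = 1.
Discriminant D = b^2 - 4ac = (0.824)^2 - 4*(0.481)*1 = 0.678976 - (1.924) = -1.245024.
D < 0, so the roots are the complex-conjugate pair z = (-b +/- i sqrt(-D)) / (2a) = -0.8565 +/- 1.1599i.
For a conjugate pair |z|^2 = z * conj(z) = (product of roots) = c/a = 1/(0.481) = 2.079002, so |z| = sqrt(2.079002) = 1.4419 for both roots.
Moduli of all roots: 1.4419, 1.4419.
All moduli strictly greater than 1? Yes.
Verdict: Stationary.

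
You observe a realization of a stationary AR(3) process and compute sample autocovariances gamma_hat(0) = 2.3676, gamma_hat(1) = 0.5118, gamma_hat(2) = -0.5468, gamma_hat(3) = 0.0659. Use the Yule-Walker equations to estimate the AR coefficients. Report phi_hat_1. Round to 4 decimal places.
\hat\phi_{1} = 0.3310

The Yule-Walker equations for an AR(p) process read, in matrix form,
  Gamma_p phi = r_p,   with   (Gamma_p)_{ij} = gamma(|i - j|),
                       (r_p)_i = gamma(i),   i,j = 1..p.
Substitute the sample gammas (Toeplitz matrix and right-hand side of size 3):
  Gamma_p = [[2.3676, 0.5118, -0.5468], [0.5118, 2.3676, 0.5118], [-0.5468, 0.5118, 2.3676]]
  r_p     = [0.5118, -0.5468, 0.0659]
Written out (R1..R3):
  (R1) 2.3676 phi_1 + 0.5118 phi_2 - 0.5468 phi_3 = 0.5118
  (R2) 0.5118 phi_1 + 2.3676 phi_2 + 0.5118 phi_3 = -0.5468
  (R3) -0.5468 phi_1 + 0.5118 phi_2 + 2.3676 phi_3 = 0.0659
Gaussian elimination:
  R2 <- R2 - (0.5118/2.3676) R1 = R2 - (0.216168) R1:  2.256965 phi_2 + 0.630001 phi_3 = -0.657435
  R3 <- R3 - (-0.5468/2.3676) R1 = R3 - (-0.230951) R1:  0.630001 phi_2 + 2.241316 phi_3 = 0.184101
  R3 <- R3 - (0.630001/2.256965) R2 = R3 - (0.279136) R2:  2.06546 phi_3 = 0.367615
Back-substitution:
  phi_hat_3 = 0.367615 / 2.06546 = 0.177982
  phi_hat_2 = (-0.657435 - (0.630001)(0.177982)) / 2.256965 = -0.340973
  phi_hat_1 = (0.5118 - (0.5118)(-0.340973) - (-0.5468)(0.177982)) / 2.3676 = 0.330981
So phi_hat = [0.3310, -0.3410, 0.1780].
Therefore phi_hat_1 = 0.3310.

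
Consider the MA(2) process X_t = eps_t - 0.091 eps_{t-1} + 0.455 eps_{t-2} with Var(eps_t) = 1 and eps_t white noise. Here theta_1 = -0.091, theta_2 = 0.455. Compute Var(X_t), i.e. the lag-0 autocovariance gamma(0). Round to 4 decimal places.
\gamma(0) = 1.2153

For an MA(q) process X_t = eps_t + sum_i theta_i eps_{t-i} with
Var(eps_t) = sigma^2, the variance is
  gamma(0) = sigma^2 * (1 + sum_i theta_i^2).
  sum_i theta_i^2 = (-0.091)^2 + (0.455)^2 = 0.008281 + 0.207025 = 0.215306.
  gamma(0) = 1 * (1 + 0.215306) = 1 * 1.215306 = 1.215306, which rounds to 1.2153.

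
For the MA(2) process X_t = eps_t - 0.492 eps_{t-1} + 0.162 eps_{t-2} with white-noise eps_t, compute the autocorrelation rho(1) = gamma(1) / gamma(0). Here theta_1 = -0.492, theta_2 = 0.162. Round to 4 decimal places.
\rho(1) = -0.4508

For an MA(q) process with theta_0 = 1, the autocovariance is
  gamma(k) = sigma^2 * sum_{i=0..q-k} theta_i * theta_{i+k},
and rho(k) = gamma(k) / gamma(0). Sigma^2 cancels.
  numerator   = (1)*(-0.492) + (-0.492)*(0.162) = -0.571704.
  denominator = (1)^2 + (-0.492)^2 + (0.162)^2 = 1.268308.
  rho(1) = -0.571704 / 1.268308 = -0.4508.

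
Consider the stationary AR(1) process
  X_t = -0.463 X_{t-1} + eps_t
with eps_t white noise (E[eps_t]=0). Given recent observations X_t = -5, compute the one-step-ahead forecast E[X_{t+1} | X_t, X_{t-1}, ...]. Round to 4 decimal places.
E[X_{t+1} \mid \mathcal F_t] = 2.3150

For an AR(p) model X_t = c + sum_i phi_i X_{t-i} + eps_t, the
one-step-ahead conditional mean is
  E[X_{t+1} | X_t, ...] = c + sum_i phi_i X_{t+1-i}.
Substitute known values:
  E[X_{t+1} | ...] = (-0.463) * (-5)
                   = 2.3150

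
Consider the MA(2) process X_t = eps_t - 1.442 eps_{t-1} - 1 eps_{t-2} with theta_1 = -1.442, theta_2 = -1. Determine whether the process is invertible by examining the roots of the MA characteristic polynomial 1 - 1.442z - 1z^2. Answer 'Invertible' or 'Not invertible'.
\text{Not invertible}

The MA(q) characteristic polynomial is P(z) = 1 - 1.442z - 1z^2.
Invertibility requires all roots to lie outside the unit circle, i.e. |z| > 1 for every root.
Set 1 + (-1.442) z + (-1) z^2 = 0, i.e. a z^2 + b z + c = 0 with a = -1, b = -1.442, c = 1.
Discriminant D = b^2 - 4ac = (-1.442)^2 - 4*(-1)*1 = 2.079364 - (-4) = 6.079364.
D >= 0, so the roots are real: z = (-b +/- sqrt(D)) / (2a) = (1.442 +/- 2.465637) / (-2).
  z_1 = (1.442 + 2.465637) / (-2) = -1.9538,   |z_1| = 1.9538.
  z_2 = (1.442 - 2.465637) / (-2) = 0.5118,   |z_2| = 0.5118.
Moduli of all roots: 1.9538, 0.5118.
All moduli strictly greater than 1? No.
Verdict: Not invertible.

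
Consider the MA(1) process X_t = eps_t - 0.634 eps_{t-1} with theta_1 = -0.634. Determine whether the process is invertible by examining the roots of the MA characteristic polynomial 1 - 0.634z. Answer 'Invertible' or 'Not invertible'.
\text{Invertible}

The MA(q) characteristic polynomial is P(z) = 1 - 0.634z.
Invertibility requires all roots to lie outside the unit circle, i.e. |z| > 1 for every root.
This is linear in z: 1 + (-0.634) z = 0  =>  z = -1/(-0.634) = 1.577287,  |z| = 1.577287.
Moduli of all roots: 1.5773.
All moduli strictly greater than 1? Yes.
Verdict: Invertible.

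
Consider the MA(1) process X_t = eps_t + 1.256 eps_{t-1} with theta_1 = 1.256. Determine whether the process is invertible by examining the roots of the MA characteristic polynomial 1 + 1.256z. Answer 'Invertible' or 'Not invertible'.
\text{Not invertible}

The MA(q) characteristic polynomial is P(z) = 1 + 1.256z.
Invertibility requires all roots to lie outside the unit circle, i.e. |z| > 1 for every root.
This is linear in z: 1 + (1.256) z = 0  =>  z = -1/(1.256) = -0.796178,  |z| = 0.796178.
Moduli of all roots: 0.7962.
All moduli strictly greater than 1? No.
Verdict: Not invertible.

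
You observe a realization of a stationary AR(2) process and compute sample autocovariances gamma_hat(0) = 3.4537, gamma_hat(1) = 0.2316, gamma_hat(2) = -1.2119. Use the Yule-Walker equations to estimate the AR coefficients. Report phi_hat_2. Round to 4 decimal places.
\hat\phi_{2} = -0.3570

The Yule-Walker equations for an AR(p) process read, in matrix form,
  Gamma_p phi = r_p,   with   (Gamma_p)_{ij} = gamma(|i - j|),
                       (r_p)_i = gamma(i),   i,j = 1..p.
Substitute the sample gammas (Toeplitz matrix and right-hand side of size 2):
  Gamma_p = [[3.4537, 0.2316], [0.2316, 3.4537]]
  r_p     = [0.2316, -1.2119]
Written out:
  3.4537 phi_1 + 0.2316 phi_2 = 0.2316
  0.2316 phi_1 + 3.4537 phi_2 = -1.2119
Solve by Cramer's rule:
  det = gamma(0)^2 - gamma(1)^2 = (3.4537)^2 - (0.2316)^2 = 11.92804369 - 0.05363856 = 11.87440513
  phi_hat_1 = [gamma(1) gamma(0) - gamma(1) gamma(2)] / det = [(0.2316)(3.4537) - (0.2316)(-1.2119)] / 11.87440513 = 1.08055296 / 11.87440513 = 0.091
  phi_hat_2 = [gamma(0) gamma(2) - gamma(1)^2] / det = [(3.4537)(-1.2119) - (0.2316)^2] / 11.87440513 = -4.23917759 / 11.87440513 = -0.357
So phi_hat = [0.0910, -0.3570].
Therefore phi_hat_2 = -0.3570.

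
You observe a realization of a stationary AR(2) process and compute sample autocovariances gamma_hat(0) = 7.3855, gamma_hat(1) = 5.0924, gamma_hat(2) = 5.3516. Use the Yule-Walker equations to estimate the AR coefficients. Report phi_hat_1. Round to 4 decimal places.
\hat\phi_{1} = 0.3620

The Yule-Walker equations for an AR(p) process read, in matrix form,
  Gamma_p phi = r_p,   with   (Gamma_p)_{ij} = gamma(|i - j|),
                       (r_p)_i = gamma(i),   i,j = 1..p.
Substitute the sample gammas (Toeplitz matrix and right-hand side of size 2):
  Gamma_p = [[7.3855, 5.0924], [5.0924, 7.3855]]
  r_p     = [5.0924, 5.3516]
Written out:
  7.3855 phi_1 + 5.0924 phi_2 = 5.0924
  5.0924 phi_1 + 7.3855 phi_2 = 5.3516
Solve by Cramer's rule:
  det = gamma(0)^2 - gamma(1)^2 = (7.3855)^2 - (5.0924)^2 = 54.54561025 - 25.93253776 = 28.61307249
  phi_hat_1 = [gamma(1) gamma(0) - gamma(1) gamma(2)] / det = [(5.0924)(7.3855) - (5.0924)(5.3516)] / 28.61307249 = 10.35743236 / 28.61307249 = 0.362
  phi_hat_2 = [gamma(0) gamma(2) - gamma(1)^2] / det = [(7.3855)(5.3516) - (5.0924)^2] / 28.61307249 = 13.59170404 / 28.61307249 = 0.475
So phi_hat = [0.3620, 0.4750].
Therefore phi_hat_1 = 0.3620.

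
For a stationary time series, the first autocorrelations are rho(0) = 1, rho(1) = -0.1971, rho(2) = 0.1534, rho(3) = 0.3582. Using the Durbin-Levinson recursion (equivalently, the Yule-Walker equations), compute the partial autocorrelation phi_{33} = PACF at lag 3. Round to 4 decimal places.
\phi_{33} = 0.4309

The PACF at lag k is phi_{kk}, the last component of the solution
to the Yule-Walker system G_k phi = r_k where
  (G_k)_{ij} = rho(|i - j|), (r_k)_i = rho(i), i,j = 1..k.
Equivalently, Durbin-Levinson gives phi_{kk} iteratively:
  phi_{11} = rho(1)
  phi_{kk} = [rho(k) - sum_{j=1..k-1} phi_{k-1,j} rho(k-j)]
            / [1 - sum_{j=1..k-1} phi_{k-1,j} rho(j)],
  phi_{k,j} = phi_{k-1,j} - phi_{kk} phi_{k-1,k-j},  j = 1..k-1.
Step k = 1:
  phi_11 = rho(1) = -0.1971.
Step k = 2:
  phi_22 = [rho(2) - phi_11 rho(1)] / [1 - phi_11 rho(1)] = [0.1534 - (-0.1971)(-0.1971)] / [1 - (-0.1971)(-0.1971)]
         = 0.11455159 / 0.96115159 = 0.119182.
  Update: phi_21 = phi_11 - phi_22 phi_11 = -0.1971 - (0.119182)(-0.1971) = -0.173609.
Step k = 3:
  phi_33 = [rho(3) - phi_21 rho(2) - phi_22 rho(1)] / [1 - phi_21 rho(1) - phi_22 rho(2)]
    numerator   = 0.3582 - (-0.173609)(0.1534) - (0.119182)(-0.1971) = 0.40832236
    denominator = 1 - (-0.173609)(-0.1971) - (0.119182)(0.1534) = 0.94749915
  phi_33 = 0.40832236 / 0.94749915 = 0.4309.
Therefore phi_{33} = 0.4309.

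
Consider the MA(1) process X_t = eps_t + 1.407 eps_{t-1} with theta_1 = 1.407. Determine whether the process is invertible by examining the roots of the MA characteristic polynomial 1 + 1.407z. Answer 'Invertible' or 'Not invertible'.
\text{Not invertible}

The MA(q) characteristic polynomial is P(z) = 1 + 1.407z.
Invertibility requires all roots to lie outside the unit circle, i.e. |z| > 1 for every root.
This is linear in z: 1 + (1.407) z = 0  =>  z = -1/(1.407) = -0.710732,  |z| = 0.710732.
Moduli of all roots: 0.7107.
All moduli strictly greater than 1? No.
Verdict: Not invertible.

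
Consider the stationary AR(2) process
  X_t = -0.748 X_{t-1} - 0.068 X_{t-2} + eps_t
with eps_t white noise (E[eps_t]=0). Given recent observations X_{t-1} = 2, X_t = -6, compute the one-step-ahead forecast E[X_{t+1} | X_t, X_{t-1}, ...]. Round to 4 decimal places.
E[X_{t+1} \mid \mathcal F_t] = 4.3520

For an AR(p) model X_t = c + sum_i phi_i X_{t-i} + eps_t, the
one-step-ahead conditional mean is
  E[X_{t+1} | X_t, ...] = c + sum_i phi_i X_{t+1-i}.
Substitute known values:
  E[X_{t+1} | ...] = (-0.748) * (-6) + (-0.068) * (2)
                   = 4.3520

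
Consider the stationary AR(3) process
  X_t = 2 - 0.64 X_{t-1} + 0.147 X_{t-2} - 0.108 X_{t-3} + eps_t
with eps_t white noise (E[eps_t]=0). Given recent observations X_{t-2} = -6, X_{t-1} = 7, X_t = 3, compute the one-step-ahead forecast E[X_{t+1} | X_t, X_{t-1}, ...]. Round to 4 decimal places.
E[X_{t+1} \mid \mathcal F_t] = 1.7570

For an AR(p) model X_t = c + sum_i phi_i X_{t-i} + eps_t, the
one-step-ahead conditional mean is
  E[X_{t+1} | X_t, ...] = c + sum_i phi_i X_{t+1-i}.
Substitute known values:
  E[X_{t+1} | ...] = 2 + (-0.64) * (3) + (0.147) * (7) + (-0.108) * (-6)
                   = 1.7570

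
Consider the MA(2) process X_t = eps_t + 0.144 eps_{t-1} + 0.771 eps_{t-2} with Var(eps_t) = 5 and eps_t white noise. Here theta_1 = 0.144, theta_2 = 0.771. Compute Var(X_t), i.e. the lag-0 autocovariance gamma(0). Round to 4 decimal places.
\gamma(0) = 8.0759

For an MA(q) process X_t = eps_t + sum_i theta_i eps_{t-i} with
Var(eps_t) = sigma^2, the variance is
  gamma(0) = sigma^2 * (1 + sum_i theta_i^2).
  sum_i theta_i^2 = (0.144)^2 + (0.771)^2 = 0.020736 + 0.594441 = 0.615177.
  gamma(0) = 5 * (1 + 0.615177) = 5 * 1.615177 = 8.075885, which rounds to 8.0759.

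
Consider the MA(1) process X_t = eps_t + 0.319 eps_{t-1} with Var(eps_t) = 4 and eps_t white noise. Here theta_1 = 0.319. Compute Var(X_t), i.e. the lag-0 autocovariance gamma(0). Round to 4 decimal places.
\gamma(0) = 4.4070

For an MA(q) process X_t = eps_t + sum_i theta_i eps_{t-i} with
Var(eps_t) = sigma^2, the variance is
  gamma(0) = sigma^2 * (1 + sum_i theta_i^2).
  sum_i theta_i^2 = (0.319)^2 = 0.101761.
  gamma(0) = 4 * (1 + 0.101761) = 4 * 1.101761 = 4.407044, which rounds to 4.4070.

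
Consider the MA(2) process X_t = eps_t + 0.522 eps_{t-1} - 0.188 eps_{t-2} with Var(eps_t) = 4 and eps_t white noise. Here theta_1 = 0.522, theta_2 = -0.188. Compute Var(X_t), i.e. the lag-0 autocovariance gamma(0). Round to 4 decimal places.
\gamma(0) = 5.2313

For an MA(q) process X_t = eps_t + sum_i theta_i eps_{t-i} with
Var(eps_t) = sigma^2, the variance is
  gamma(0) = sigma^2 * (1 + sum_i theta_i^2).
  sum_i theta_i^2 = (0.522)^2 + (-0.188)^2 = 0.272484 + 0.035344 = 0.307828.
  gamma(0) = 4 * (1 + 0.307828) = 4 * 1.307828 = 5.231312, which rounds to 5.2313.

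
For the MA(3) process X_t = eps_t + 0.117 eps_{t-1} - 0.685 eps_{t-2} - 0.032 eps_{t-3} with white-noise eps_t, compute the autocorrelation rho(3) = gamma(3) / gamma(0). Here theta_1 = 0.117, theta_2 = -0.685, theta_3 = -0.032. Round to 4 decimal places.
\rho(3) = -0.0216

For an MA(q) process with theta_0 = 1, the autocovariance is
  gamma(k) = sigma^2 * sum_{i=0..q-k} theta_i * theta_{i+k},
and rho(k) = gamma(k) / gamma(0). Sigma^2 cancels.
  numerator   = (1)*(-0.032) = -0.032.
  denominator = (1)^2 + (0.117)^2 + (-0.685)^2 + (-0.032)^2 = 1.483938.
  rho(3) = -0.032 / 1.483938 = -0.0216.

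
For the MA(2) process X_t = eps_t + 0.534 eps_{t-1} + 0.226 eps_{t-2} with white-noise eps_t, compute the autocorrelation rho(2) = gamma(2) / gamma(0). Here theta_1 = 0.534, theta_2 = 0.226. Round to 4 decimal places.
\rho(2) = 0.1691

For an MA(q) process with theta_0 = 1, the autocovariance is
  gamma(k) = sigma^2 * sum_{i=0..q-k} theta_i * theta_{i+k},
and rho(k) = gamma(k) / gamma(0). Sigma^2 cancels.
  numerator   = (1)*(0.226) = 0.226.
  denominator = (1)^2 + (0.534)^2 + (0.226)^2 = 1.336232.
  rho(2) = 0.226 / 1.336232 = 0.1691.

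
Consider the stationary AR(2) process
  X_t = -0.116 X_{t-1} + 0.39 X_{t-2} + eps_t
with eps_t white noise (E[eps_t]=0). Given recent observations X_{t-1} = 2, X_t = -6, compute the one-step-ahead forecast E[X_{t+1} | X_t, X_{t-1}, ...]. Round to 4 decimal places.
E[X_{t+1} \mid \mathcal F_t] = 1.4760

For an AR(p) model X_t = c + sum_i phi_i X_{t-i} + eps_t, the
one-step-ahead conditional mean is
  E[X_{t+1} | X_t, ...] = c + sum_i phi_i X_{t+1-i}.
Substitute known values:
  E[X_{t+1} | ...] = (-0.116) * (-6) + (0.39) * (2)
                   = 1.4760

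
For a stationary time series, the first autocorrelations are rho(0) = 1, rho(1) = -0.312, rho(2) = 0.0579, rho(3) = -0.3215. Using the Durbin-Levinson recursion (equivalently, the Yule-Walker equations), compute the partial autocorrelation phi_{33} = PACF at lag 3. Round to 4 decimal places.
\phi_{33} = -0.3511

The PACF at lag k is phi_{kk}, the last component of the solution
to the Yule-Walker system G_k phi = r_k where
  (G_k)_{ij} = rho(|i - j|), (r_k)_i = rho(i), i,j = 1..k.
Equivalently, Durbin-Levinson gives phi_{kk} iteratively:
  phi_{11} = rho(1)
  phi_{kk} = [rho(k) - sum_{j=1..k-1} phi_{k-1,j} rho(k-j)]
            / [1 - sum_{j=1..k-1} phi_{k-1,j} rho(j)],
  phi_{k,j} = phi_{k-1,j} - phi_{kk} phi_{k-1,k-j},  j = 1..k-1.
Step k = 1:
  phi_11 = rho(1) = -0.312.
Step k = 2:
  phi_22 = [rho(2) - phi_11 rho(1)] / [1 - phi_11 rho(1)] = [0.0579 - (-0.312)(-0.312)] / [1 - (-0.312)(-0.312)]
         = -0.039444 / 0.902656 = -0.043698.
  Update: phi_21 = phi_11 - phi_22 phi_11 = -0.312 - (-0.043698)(-0.312) = -0.325634.
Step k = 3:
  phi_33 = [rho(3) - phi_21 rho(2) - phi_22 rho(1)] / [1 - phi_21 rho(1) - phi_22 rho(2)]
    numerator   = -0.3215 - (-0.325634)(0.0579) - (-0.043698)(-0.312) = -0.3162795
    denominator = 1 - (-0.325634)(-0.312) - (-0.043698)(0.0579) = 0.90093239
  phi_33 = -0.3162795 / 0.90093239 = -0.3511.
Therefore phi_{33} = -0.3511.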